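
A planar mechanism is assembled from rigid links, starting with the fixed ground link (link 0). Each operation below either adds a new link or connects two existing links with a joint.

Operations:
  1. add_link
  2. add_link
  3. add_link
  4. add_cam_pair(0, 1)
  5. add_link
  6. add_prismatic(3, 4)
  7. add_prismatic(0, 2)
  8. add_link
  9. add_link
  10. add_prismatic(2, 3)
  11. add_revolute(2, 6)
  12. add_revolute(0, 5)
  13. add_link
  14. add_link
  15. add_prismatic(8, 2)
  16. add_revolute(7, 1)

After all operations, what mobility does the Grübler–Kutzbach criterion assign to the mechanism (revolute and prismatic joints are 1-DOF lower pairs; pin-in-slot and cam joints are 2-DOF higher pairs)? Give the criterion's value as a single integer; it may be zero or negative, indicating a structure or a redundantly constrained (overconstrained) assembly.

M = 9

ground; <1,0,0>
#1 <2,0,0>
#2 <3,0,0>
#3 <4,0,0>
C:0↔1 J2 <4,0,1>
#4 <5,0,1>
P:3↔4 J1 <5,1,1>
P:0↔2 J1 <5,2,1>
#5 <6,2,1>
#6 <7,2,1>
P:2↔3 J1 <7,3,1>
R:2↔6 J1 <7,4,1>
R:0↔5 J1 <7,5,1>
#7 <8,5,1>
#8 <9,5,1>
P:8↔2 J1 <9,6,1>
R:7↔1 J1 <9,7,1>
3×8 − 2×7 − 1×1 = 9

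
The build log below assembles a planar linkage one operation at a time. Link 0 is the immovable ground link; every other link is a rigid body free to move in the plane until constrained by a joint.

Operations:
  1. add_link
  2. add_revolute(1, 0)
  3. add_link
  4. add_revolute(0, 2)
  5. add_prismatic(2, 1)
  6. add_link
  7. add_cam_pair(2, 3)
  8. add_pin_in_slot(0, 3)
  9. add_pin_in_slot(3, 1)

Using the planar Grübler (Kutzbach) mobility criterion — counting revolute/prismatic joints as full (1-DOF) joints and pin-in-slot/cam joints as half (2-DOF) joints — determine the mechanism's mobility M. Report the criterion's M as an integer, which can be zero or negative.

M = 0

[1;0;0] (link 0 is ground)
L+ [2;0;0]
R(1,0)∈J1 [2;1;0]
L+ [3;1;0]
R(0,2)∈J1 [3;2;0]
P(2,1)∈J1 [3;3;0]
L+ [4;3;0]
C(2,3)∈J2 [4;3;1]
PS(0,3)∈J2 [4;3;2]
PS(3,1)∈J2 [4;3;3]
mobility = 9 − 6 − 3 = 0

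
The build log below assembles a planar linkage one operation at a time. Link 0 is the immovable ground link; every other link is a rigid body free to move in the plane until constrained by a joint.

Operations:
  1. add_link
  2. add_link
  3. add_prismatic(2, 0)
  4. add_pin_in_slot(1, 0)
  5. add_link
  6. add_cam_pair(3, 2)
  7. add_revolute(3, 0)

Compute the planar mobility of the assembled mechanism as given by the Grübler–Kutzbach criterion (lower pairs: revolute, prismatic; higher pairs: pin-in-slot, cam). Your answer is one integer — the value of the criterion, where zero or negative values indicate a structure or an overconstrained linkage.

(L,J1,J2)=(1,0,0); link0 fixed
link1: (2,0,0)
link2: (3,0,0)
P 2-0 [J1]: (3,1,0)
PS 1-0 [J2]: (3,1,1)
link3: (4,1,1)
C 3-2 [J2]: (4,1,2)
R 3-0 [J1]: (4,2,2)
Grübler: 3·3 − 2·2 − 2 = 3

M = 3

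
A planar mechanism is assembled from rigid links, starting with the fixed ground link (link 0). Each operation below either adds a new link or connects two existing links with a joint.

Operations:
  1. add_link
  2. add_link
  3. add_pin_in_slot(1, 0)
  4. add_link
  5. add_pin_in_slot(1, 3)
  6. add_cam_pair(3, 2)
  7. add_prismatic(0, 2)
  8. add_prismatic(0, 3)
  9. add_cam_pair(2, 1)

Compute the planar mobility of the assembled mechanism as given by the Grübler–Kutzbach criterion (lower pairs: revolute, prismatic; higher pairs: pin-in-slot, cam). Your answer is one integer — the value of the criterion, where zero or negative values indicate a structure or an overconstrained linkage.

M = 1

L=1 J1=0 J2=0
add link → L=2 J1=0 J2=0
add link → L=3 J1=0 J2=0
PS@1,0 dof=2 J2 → L=3 J1=0 J2=1
add link → L=4 J1=0 J2=1
PS@1,3 dof=2 J2 → L=4 J1=0 J2=2
C@3,2 dof=2 J2 → L=4 J1=0 J2=3
P@0,2 dof=1 J1 → L=4 J1=1 J2=3
P@0,3 dof=1 J1 → L=4 J1=2 J2=3
C@2,1 dof=2 J2 → L=4 J1=2 J2=4
M=3(L−1)−2J1−J2=3·3−2·2−4=1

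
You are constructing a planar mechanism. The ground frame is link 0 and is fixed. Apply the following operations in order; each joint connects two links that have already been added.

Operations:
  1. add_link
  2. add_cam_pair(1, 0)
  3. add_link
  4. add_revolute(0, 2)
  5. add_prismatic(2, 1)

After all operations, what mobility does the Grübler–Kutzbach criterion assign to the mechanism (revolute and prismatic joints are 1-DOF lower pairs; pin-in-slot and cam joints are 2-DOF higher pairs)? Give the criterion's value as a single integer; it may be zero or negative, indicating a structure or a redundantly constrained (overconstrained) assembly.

M = 1

(L,J1,J2)=(1,0,0); link0 fixed
link1: (2,0,0)
C 1-0 [J2]: (2,0,1)
link2: (3,0,1)
R 0-2 [J1]: (3,1,1)
P 2-1 [J1]: (3,2,1)
Grübler: 3·2 − 2·2 − 1 = 1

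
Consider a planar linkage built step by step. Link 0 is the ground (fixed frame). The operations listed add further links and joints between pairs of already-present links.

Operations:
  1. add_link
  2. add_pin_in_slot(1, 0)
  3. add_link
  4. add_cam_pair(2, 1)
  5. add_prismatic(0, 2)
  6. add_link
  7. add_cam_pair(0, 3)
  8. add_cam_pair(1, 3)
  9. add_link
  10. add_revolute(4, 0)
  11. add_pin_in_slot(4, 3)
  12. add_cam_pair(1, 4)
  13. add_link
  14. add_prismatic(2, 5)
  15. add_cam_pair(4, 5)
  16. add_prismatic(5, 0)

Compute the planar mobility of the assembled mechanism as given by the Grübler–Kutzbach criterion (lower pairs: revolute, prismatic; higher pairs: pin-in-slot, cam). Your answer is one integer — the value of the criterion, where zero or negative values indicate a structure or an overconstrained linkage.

M = 0

(L,J1,J2)=(1,0,0); link0 fixed
link1: (2,0,0)
PS 1-0 [J2]: (2,0,1)
link2: (3,0,1)
C 2-1 [J2]: (3,0,2)
P 0-2 [J1]: (3,1,2)
link3: (4,1,2)
C 0-3 [J2]: (4,1,3)
C 1-3 [J2]: (4,1,4)
link4: (5,1,4)
R 4-0 [J1]: (5,2,4)
PS 4-3 [J2]: (5,2,5)
C 1-4 [J2]: (5,2,6)
link5: (6,2,6)
P 2-5 [J1]: (6,3,6)
C 4-5 [J2]: (6,3,7)
P 5-0 [J1]: (6,4,7)
Grübler: 3·5 − 2·4 − 7 = 0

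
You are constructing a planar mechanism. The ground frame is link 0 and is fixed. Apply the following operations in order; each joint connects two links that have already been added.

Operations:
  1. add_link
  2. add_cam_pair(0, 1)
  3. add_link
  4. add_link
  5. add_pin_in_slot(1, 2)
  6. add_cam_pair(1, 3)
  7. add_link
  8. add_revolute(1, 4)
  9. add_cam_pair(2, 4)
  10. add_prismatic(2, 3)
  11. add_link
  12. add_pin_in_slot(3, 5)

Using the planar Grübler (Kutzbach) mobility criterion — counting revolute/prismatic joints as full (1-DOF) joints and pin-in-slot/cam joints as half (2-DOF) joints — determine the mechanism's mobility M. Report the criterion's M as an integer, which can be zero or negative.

M = 6

L=1 J1=0 J2=0
add link → L=2 J1=0 J2=0
C@0,1 dof=2 J2 → L=2 J1=0 J2=1
add link → L=3 J1=0 J2=1
add link → L=4 J1=0 J2=1
PS@1,2 dof=2 J2 → L=4 J1=0 J2=2
C@1,3 dof=2 J2 → L=4 J1=0 J2=3
add link → L=5 J1=0 J2=3
R@1,4 dof=1 J1 → L=5 J1=1 J2=3
C@2,4 dof=2 J2 → L=5 J1=1 J2=4
P@2,3 dof=1 J1 → L=5 J1=2 J2=4
add link → L=6 J1=2 J2=4
PS@3,5 dof=2 J2 → L=6 J1=2 J2=5
M=3(L−1)−2J1−J2=3·5−2·2−5=6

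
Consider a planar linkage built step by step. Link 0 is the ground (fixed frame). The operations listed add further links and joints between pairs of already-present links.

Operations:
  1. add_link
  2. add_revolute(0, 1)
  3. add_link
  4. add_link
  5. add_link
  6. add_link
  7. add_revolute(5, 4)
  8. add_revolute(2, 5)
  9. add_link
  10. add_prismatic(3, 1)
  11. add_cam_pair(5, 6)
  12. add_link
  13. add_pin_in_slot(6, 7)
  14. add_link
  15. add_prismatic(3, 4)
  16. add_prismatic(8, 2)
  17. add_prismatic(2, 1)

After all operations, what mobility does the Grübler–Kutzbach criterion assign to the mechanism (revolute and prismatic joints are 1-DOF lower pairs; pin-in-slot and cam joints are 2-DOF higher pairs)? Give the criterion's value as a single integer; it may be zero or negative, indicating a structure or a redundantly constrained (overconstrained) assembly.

L=1 J1=0 J2=0
add link → L=2 J1=0 J2=0
R@0,1 dof=1 J1 → L=2 J1=1 J2=0
add link → L=3 J1=1 J2=0
add link → L=4 J1=1 J2=0
add link → L=5 J1=1 J2=0
add link → L=6 J1=1 J2=0
R@5,4 dof=1 J1 → L=6 J1=2 J2=0
R@2,5 dof=1 J1 → L=6 J1=3 J2=0
add link → L=7 J1=3 J2=0
P@3,1 dof=1 J1 → L=7 J1=4 J2=0
C@5,6 dof=2 J2 → L=7 J1=4 J2=1
add link → L=8 J1=4 J2=1
PS@6,7 dof=2 J2 → L=8 J1=4 J2=2
add link → L=9 J1=4 J2=2
P@3,4 dof=1 J1 → L=9 J1=5 J2=2
P@8,2 dof=1 J1 → L=9 J1=6 J2=2
P@2,1 dof=1 J1 → L=9 J1=7 J2=2
M=3(L−1)−2J1−J2=3·8−2·7−2=8

M = 8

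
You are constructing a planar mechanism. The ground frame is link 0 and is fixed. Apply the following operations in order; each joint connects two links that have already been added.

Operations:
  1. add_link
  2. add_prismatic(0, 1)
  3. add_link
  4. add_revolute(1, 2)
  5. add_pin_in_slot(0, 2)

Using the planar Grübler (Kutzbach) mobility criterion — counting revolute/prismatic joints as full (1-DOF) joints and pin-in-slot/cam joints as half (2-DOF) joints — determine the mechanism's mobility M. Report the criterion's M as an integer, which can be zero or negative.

M = 1

link 0 = ground. State L|J1|J2 = 1|0|0
+link1  2|0|0
P(0,1) f=1→J1  2|1|0
+link2  3|1|0
R(1,2) f=1→J1  3|2|0
PS(0,2) f=2→J2  3|2|1
M = 3(3−1)−2·2−1 = 6−4−1 = 1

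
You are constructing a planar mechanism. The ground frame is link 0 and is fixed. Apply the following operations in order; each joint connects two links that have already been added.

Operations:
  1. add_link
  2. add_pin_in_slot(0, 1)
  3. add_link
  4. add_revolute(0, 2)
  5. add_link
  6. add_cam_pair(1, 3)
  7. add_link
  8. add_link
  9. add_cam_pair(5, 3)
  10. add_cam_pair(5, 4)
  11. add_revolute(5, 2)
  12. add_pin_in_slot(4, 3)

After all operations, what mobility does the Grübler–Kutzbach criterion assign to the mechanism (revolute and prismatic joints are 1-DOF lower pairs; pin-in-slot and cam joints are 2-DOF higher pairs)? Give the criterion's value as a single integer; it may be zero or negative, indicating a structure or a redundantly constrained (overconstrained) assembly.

(L,J1,J2)=(1,0,0); link0 fixed
link1: (2,0,0)
PS 0-1 [J2]: (2,0,1)
link2: (3,0,1)
R 0-2 [J1]: (3,1,1)
link3: (4,1,1)
C 1-3 [J2]: (4,1,2)
link4: (5,1,2)
link5: (6,1,2)
C 5-3 [J2]: (6,1,3)
C 5-4 [J2]: (6,1,4)
R 5-2 [J1]: (6,2,4)
PS 4-3 [J2]: (6,2,5)
Grübler: 3·5 − 2·2 − 5 = 6

M = 6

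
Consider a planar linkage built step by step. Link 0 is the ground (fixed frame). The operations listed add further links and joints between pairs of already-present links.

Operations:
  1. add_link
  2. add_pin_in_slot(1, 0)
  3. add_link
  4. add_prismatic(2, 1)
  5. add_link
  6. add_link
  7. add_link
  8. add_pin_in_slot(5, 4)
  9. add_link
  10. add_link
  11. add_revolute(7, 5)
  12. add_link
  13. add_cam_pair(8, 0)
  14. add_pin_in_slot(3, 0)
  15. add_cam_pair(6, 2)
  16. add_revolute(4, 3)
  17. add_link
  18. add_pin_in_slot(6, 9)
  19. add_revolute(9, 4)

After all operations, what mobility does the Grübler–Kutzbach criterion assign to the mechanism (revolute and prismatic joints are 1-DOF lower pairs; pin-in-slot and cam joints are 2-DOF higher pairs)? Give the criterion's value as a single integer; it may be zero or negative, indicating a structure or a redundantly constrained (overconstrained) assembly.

M = 13

ground; <1,0,0>
#1 <2,0,0>
PS:1↔0 J2 <2,0,1>
#2 <3,0,1>
P:2↔1 J1 <3,1,1>
#3 <4,1,1>
#4 <5,1,1>
#5 <6,1,1>
PS:5↔4 J2 <6,1,2>
#6 <7,1,2>
#7 <8,1,2>
R:7↔5 J1 <8,2,2>
#8 <9,2,2>
C:8↔0 J2 <9,2,3>
PS:3↔0 J2 <9,2,4>
C:6↔2 J2 <9,2,5>
R:4↔3 J1 <9,3,5>
#9 <10,3,5>
PS:6↔9 J2 <10,3,6>
R:9↔4 J1 <10,4,6>
3×9 − 2×4 − 1×6 = 13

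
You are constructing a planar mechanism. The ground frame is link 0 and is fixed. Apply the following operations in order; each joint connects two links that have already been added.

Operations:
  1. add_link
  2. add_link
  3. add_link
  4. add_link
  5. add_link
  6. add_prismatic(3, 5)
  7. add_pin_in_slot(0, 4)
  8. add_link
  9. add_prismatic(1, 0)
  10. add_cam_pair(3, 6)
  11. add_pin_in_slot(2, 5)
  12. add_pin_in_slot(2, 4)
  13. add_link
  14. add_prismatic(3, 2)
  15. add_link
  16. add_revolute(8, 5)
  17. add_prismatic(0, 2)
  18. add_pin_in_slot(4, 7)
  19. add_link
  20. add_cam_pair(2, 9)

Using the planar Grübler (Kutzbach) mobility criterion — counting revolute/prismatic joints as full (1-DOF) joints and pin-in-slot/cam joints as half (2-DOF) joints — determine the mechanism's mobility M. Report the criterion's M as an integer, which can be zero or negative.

[1;0;0] (link 0 is ground)
L+ [2;0;0]
L+ [3;0;0]
L+ [4;0;0]
L+ [5;0;0]
L+ [6;0;0]
P(3,5)∈J1 [6;1;0]
PS(0,4)∈J2 [6;1;1]
L+ [7;1;1]
P(1,0)∈J1 [7;2;1]
C(3,6)∈J2 [7;2;2]
PS(2,5)∈J2 [7;2;3]
PS(2,4)∈J2 [7;2;4]
L+ [8;2;4]
P(3,2)∈J1 [8;3;4]
L+ [9;3;4]
R(8,5)∈J1 [9;4;4]
P(0,2)∈J1 [9;5;4]
PS(4,7)∈J2 [9;5;5]
L+ [10;5;5]
C(2,9)∈J2 [10;5;6]
mobility = 27 − 10 − 6 = 11

M = 11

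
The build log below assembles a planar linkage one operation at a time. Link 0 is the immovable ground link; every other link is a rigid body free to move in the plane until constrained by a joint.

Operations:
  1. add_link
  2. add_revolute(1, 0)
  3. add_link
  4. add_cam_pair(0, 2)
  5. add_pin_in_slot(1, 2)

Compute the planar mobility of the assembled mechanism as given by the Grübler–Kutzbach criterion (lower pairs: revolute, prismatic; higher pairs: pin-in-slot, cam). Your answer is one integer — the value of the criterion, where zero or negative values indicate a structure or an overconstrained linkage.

L=1 J1=0 J2=0
add link → L=2 J1=0 J2=0
R@1,0 dof=1 J1 → L=2 J1=1 J2=0
add link → L=3 J1=1 J2=0
C@0,2 dof=2 J2 → L=3 J1=1 J2=1
PS@1,2 dof=2 J2 → L=3 J1=1 J2=2
M=3(L−1)−2J1−J2=3·2−2·1−2=2

M = 2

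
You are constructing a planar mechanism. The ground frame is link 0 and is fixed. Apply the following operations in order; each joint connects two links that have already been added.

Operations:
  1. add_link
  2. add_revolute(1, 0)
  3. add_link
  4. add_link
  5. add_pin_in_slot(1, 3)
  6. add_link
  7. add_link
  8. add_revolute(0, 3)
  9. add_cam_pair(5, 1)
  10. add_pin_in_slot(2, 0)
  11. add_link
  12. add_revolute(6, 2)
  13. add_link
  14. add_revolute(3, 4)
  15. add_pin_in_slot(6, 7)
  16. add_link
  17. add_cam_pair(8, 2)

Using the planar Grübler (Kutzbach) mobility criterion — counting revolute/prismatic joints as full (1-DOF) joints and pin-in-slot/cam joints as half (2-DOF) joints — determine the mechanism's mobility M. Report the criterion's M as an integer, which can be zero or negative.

link 0 = ground. State L|J1|J2 = 1|0|0
+link1  2|0|0
R(1,0) f=1→J1  2|1|0
+link2  3|1|0
+link3  4|1|0
PS(1,3) f=2→J2  4|1|1
+link4  5|1|1
+link5  6|1|1
R(0,3) f=1→J1  6|2|1
C(5,1) f=2→J2  6|2|2
PS(2,0) f=2→J2  6|2|3
+link6  7|2|3
R(6,2) f=1→J1  7|3|3
+link7  8|3|3
R(3,4) f=1→J1  8|4|3
PS(6,7) f=2→J2  8|4|4
+link8  9|4|4
C(8,2) f=2→J2  9|4|5
M = 3(9−1)−2·4−5 = 24−8−5 = 11

M = 11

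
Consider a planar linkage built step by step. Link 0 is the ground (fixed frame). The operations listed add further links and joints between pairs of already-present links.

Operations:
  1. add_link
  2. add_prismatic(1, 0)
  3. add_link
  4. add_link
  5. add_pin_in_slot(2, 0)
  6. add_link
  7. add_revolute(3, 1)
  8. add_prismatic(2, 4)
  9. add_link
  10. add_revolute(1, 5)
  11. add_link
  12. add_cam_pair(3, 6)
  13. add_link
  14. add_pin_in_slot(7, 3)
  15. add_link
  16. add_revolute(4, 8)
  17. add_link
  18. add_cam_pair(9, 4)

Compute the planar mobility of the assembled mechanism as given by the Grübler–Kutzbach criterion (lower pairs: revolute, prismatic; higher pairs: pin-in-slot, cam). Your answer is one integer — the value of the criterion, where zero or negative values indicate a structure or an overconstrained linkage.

M = 13

[1;0;0] (link 0 is ground)
L+ [2;0;0]
P(1,0)∈J1 [2;1;0]
L+ [3;1;0]
L+ [4;1;0]
PS(2,0)∈J2 [4;1;1]
L+ [5;1;1]
R(3,1)∈J1 [5;2;1]
P(2,4)∈J1 [5;3;1]
L+ [6;3;1]
R(1,5)∈J1 [6;4;1]
L+ [7;4;1]
C(3,6)∈J2 [7;4;2]
L+ [8;4;2]
PS(7,3)∈J2 [8;4;3]
L+ [9;4;3]
R(4,8)∈J1 [9;5;3]
L+ [10;5;3]
C(9,4)∈J2 [10;5;4]
mobility = 27 − 10 − 4 = 13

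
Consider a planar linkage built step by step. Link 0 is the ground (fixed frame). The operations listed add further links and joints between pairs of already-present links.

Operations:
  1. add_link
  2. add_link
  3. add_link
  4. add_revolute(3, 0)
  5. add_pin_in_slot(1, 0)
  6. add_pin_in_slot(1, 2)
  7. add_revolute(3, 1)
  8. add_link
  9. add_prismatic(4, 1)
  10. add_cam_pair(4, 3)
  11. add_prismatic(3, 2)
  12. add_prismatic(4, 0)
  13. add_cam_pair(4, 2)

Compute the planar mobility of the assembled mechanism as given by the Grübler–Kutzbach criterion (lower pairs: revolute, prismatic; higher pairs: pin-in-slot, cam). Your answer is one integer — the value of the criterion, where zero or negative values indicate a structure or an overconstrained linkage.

link 0 = ground. State L|J1|J2 = 1|0|0
+link1  2|0|0
+link2  3|0|0
+link3  4|0|0
R(3,0) f=1→J1  4|1|0
PS(1,0) f=2→J2  4|1|1
PS(1,2) f=2→J2  4|1|2
R(3,1) f=1→J1  4|2|2
+link4  5|2|2
P(4,1) f=1→J1  5|3|2
C(4,3) f=2→J2  5|3|3
P(3,2) f=1→J1  5|4|3
P(4,0) f=1→J1  5|5|3
C(4,2) f=2→J2  5|5|4
M = 3(5−1)−2·5−4 = 12−10−4 = -2

M = -2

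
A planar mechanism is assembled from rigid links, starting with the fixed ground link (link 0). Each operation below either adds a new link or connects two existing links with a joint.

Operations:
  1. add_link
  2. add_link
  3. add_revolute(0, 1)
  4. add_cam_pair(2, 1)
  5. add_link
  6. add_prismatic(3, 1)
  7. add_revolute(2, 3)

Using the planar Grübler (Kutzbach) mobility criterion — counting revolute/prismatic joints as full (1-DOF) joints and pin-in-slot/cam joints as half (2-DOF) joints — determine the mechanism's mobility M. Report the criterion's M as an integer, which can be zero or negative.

M = 2

ground; <1,0,0>
#1 <2,0,0>
#2 <3,0,0>
R:0↔1 J1 <3,1,0>
C:2↔1 J2 <3,1,1>
#3 <4,1,1>
P:3↔1 J1 <4,2,1>
R:2↔3 J1 <4,3,1>
3×3 − 2×3 − 1×1 = 2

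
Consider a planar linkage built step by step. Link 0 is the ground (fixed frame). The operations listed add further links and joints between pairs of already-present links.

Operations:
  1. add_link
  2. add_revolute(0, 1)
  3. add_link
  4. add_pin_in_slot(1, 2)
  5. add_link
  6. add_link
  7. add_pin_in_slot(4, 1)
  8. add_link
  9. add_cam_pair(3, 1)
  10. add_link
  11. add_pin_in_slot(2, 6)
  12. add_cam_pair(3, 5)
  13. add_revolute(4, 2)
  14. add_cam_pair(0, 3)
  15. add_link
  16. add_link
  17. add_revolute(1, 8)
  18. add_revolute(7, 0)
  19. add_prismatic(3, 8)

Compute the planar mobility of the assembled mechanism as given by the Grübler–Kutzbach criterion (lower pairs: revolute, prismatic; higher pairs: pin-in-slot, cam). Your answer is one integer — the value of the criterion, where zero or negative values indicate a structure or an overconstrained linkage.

M = 8

link 0 = ground. State L|J1|J2 = 1|0|0
+link1  2|0|0
R(0,1) f=1→J1  2|1|0
+link2  3|1|0
PS(1,2) f=2→J2  3|1|1
+link3  4|1|1
+link4  5|1|1
PS(4,1) f=2→J2  5|1|2
+link5  6|1|2
C(3,1) f=2→J2  6|1|3
+link6  7|1|3
PS(2,6) f=2→J2  7|1|4
C(3,5) f=2→J2  7|1|5
R(4,2) f=1→J1  7|2|5
C(0,3) f=2→J2  7|2|6
+link7  8|2|6
+link8  9|2|6
R(1,8) f=1→J1  9|3|6
R(7,0) f=1→J1  9|4|6
P(3,8) f=1→J1  9|5|6
M = 3(9−1)−2·5−6 = 24−10−6 = 8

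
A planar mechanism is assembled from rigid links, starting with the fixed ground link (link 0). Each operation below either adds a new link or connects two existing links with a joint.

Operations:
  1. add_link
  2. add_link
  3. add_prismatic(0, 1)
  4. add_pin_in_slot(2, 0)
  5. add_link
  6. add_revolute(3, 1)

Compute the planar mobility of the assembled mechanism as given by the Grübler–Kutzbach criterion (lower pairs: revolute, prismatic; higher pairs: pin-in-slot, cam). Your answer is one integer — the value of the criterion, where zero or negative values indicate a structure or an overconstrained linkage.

M = 4

link 0 = ground. State L|J1|J2 = 1|0|0
+link1  2|0|0
+link2  3|0|0
P(0,1) f=1→J1  3|1|0
PS(2,0) f=2→J2  3|1|1
+link3  4|1|1
R(3,1) f=1→J1  4|2|1
M = 3(4−1)−2·2−1 = 9−4−1 = 4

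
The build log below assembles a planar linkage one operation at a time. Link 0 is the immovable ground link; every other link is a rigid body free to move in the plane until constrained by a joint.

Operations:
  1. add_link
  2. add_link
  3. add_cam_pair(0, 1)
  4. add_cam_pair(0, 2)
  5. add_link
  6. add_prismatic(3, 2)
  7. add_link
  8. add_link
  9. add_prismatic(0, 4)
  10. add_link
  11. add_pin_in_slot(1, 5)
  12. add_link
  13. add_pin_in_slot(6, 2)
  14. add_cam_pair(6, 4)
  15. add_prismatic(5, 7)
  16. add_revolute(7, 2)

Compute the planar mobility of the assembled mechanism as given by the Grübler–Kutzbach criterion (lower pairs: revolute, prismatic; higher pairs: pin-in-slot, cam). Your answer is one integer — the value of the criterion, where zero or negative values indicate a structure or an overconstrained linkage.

link 0 = ground. State L|J1|J2 = 1|0|0
+link1  2|0|0
+link2  3|0|0
C(0,1) f=2→J2  3|0|1
C(0,2) f=2→J2  3|0|2
+link3  4|0|2
P(3,2) f=1→J1  4|1|2
+link4  5|1|2
+link5  6|1|2
P(0,4) f=1→J1  6|2|2
+link6  7|2|2
PS(1,5) f=2→J2  7|2|3
+link7  8|2|3
PS(6,2) f=2→J2  8|2|4
C(6,4) f=2→J2  8|2|5
P(5,7) f=1→J1  8|3|5
R(7,2) f=1→J1  8|4|5
M = 3(8−1)−2·4−5 = 21−8−5 = 8

M = 8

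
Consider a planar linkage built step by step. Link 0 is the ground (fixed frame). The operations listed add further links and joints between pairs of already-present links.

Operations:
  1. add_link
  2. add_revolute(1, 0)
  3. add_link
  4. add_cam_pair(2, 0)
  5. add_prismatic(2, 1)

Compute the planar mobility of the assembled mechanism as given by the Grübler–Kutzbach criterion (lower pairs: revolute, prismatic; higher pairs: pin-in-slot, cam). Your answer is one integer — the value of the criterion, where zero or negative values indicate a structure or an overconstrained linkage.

M = 1

link 0 = ground. State L|J1|J2 = 1|0|0
+link1  2|0|0
R(1,0) f=1→J1  2|1|0
+link2  3|1|0
C(2,0) f=2→J2  3|1|1
P(2,1) f=1→J1  3|2|1
M = 3(3−1)−2·2−1 = 6−4−1 = 1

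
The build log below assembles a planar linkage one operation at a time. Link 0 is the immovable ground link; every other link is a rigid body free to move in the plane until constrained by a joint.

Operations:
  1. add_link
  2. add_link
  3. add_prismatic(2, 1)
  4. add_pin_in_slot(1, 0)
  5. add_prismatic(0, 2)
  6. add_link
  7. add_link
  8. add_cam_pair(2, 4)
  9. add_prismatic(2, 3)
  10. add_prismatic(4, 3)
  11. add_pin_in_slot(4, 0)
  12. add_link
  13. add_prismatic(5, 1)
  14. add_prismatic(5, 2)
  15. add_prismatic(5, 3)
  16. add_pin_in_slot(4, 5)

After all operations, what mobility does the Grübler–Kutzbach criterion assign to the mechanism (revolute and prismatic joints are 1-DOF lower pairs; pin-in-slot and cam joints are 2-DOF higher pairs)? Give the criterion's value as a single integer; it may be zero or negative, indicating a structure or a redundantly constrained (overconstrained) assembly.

M = -3

L=1 J1=0 J2=0
add link → L=2 J1=0 J2=0
add link → L=3 J1=0 J2=0
P@2,1 dof=1 J1 → L=3 J1=1 J2=0
PS@1,0 dof=2 J2 → L=3 J1=1 J2=1
P@0,2 dof=1 J1 → L=3 J1=2 J2=1
add link → L=4 J1=2 J2=1
add link → L=5 J1=2 J2=1
C@2,4 dof=2 J2 → L=5 J1=2 J2=2
P@2,3 dof=1 J1 → L=5 J1=3 J2=2
P@4,3 dof=1 J1 → L=5 J1=4 J2=2
PS@4,0 dof=2 J2 → L=5 J1=4 J2=3
add link → L=6 J1=4 J2=3
P@5,1 dof=1 J1 → L=6 J1=5 J2=3
P@5,2 dof=1 J1 → L=6 J1=6 J2=3
P@5,3 dof=1 J1 → L=6 J1=7 J2=3
PS@4,5 dof=2 J2 → L=6 J1=7 J2=4
M=3(L−1)−2J1−J2=3·5−2·7−4=-3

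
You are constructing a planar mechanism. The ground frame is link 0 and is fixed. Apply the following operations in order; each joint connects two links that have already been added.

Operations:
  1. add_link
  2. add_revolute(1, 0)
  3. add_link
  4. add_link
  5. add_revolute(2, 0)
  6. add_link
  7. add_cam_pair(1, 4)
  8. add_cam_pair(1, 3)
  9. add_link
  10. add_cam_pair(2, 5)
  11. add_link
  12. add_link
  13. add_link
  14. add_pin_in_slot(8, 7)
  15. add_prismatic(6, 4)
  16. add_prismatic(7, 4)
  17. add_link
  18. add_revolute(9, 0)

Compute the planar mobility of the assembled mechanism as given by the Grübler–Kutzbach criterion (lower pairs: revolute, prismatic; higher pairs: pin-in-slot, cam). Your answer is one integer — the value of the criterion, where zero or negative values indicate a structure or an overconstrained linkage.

ground; <1,0,0>
#1 <2,0,0>
R:1↔0 J1 <2,1,0>
#2 <3,1,0>
#3 <4,1,0>
R:2↔0 J1 <4,2,0>
#4 <5,2,0>
C:1↔4 J2 <5,2,1>
C:1↔3 J2 <5,2,2>
#5 <6,2,2>
C:2↔5 J2 <6,2,3>
#6 <7,2,3>
#7 <8,2,3>
#8 <9,2,3>
PS:8↔7 J2 <9,2,4>
P:6↔4 J1 <9,3,4>
P:7↔4 J1 <9,4,4>
#9 <10,4,4>
R:9↔0 J1 <10,5,4>
3×9 − 2×5 − 1×4 = 13

M = 13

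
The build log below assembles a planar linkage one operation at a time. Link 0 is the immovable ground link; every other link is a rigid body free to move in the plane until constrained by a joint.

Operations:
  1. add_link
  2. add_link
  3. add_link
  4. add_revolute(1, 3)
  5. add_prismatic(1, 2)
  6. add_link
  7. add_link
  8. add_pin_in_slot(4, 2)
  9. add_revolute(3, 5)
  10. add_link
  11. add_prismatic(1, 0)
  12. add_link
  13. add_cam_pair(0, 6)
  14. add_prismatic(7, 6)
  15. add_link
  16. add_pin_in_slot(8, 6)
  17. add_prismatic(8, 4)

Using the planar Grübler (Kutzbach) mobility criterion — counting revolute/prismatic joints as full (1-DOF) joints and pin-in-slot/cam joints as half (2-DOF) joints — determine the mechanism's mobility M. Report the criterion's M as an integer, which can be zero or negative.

M = 9

[1;0;0] (link 0 is ground)
L+ [2;0;0]
L+ [3;0;0]
L+ [4;0;0]
R(1,3)∈J1 [4;1;0]
P(1,2)∈J1 [4;2;0]
L+ [5;2;0]
L+ [6;2;0]
PS(4,2)∈J2 [6;2;1]
R(3,5)∈J1 [6;3;1]
L+ [7;3;1]
P(1,0)∈J1 [7;4;1]
L+ [8;4;1]
C(0,6)∈J2 [8;4;2]
P(7,6)∈J1 [8;5;2]
L+ [9;5;2]
PS(8,6)∈J2 [9;5;3]
P(8,4)∈J1 [9;6;3]
mobility = 24 − 12 − 3 = 9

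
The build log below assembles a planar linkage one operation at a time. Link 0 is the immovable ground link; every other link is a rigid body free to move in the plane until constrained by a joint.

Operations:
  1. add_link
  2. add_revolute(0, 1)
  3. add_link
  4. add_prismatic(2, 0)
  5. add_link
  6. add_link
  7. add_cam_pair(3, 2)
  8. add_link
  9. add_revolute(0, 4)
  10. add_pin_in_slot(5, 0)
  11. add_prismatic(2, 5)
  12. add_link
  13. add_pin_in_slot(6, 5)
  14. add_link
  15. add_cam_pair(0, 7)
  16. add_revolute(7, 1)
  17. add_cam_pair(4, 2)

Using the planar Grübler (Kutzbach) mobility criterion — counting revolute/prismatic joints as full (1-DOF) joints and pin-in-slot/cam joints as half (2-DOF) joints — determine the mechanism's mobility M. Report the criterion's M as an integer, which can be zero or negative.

(L,J1,J2)=(1,0,0); link0 fixed
link1: (2,0,0)
R 0-1 [J1]: (2,1,0)
link2: (3,1,0)
P 2-0 [J1]: (3,2,0)
link3: (4,2,0)
link4: (5,2,0)
C 3-2 [J2]: (5,2,1)
link5: (6,2,1)
R 0-4 [J1]: (6,3,1)
PS 5-0 [J2]: (6,3,2)
P 2-5 [J1]: (6,4,2)
link6: (7,4,2)
PS 6-5 [J2]: (7,4,3)
link7: (8,4,3)
C 0-7 [J2]: (8,4,4)
R 7-1 [J1]: (8,5,4)
C 4-2 [J2]: (8,5,5)
Grübler: 3·7 − 2·5 − 5 = 6

M = 6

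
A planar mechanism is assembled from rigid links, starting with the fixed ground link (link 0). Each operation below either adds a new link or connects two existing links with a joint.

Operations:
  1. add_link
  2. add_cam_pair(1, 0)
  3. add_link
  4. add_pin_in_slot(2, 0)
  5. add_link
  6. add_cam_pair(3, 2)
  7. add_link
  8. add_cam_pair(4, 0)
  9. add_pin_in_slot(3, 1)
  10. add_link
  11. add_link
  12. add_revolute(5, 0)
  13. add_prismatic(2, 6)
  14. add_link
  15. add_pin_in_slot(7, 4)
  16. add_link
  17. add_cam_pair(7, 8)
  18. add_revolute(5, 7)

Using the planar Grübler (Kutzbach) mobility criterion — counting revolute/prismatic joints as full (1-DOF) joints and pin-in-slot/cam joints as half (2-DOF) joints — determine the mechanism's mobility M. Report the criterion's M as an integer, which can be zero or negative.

M = 11

L=1 J1=0 J2=0
add link → L=2 J1=0 J2=0
C@1,0 dof=2 J2 → L=2 J1=0 J2=1
add link → L=3 J1=0 J2=1
PS@2,0 dof=2 J2 → L=3 J1=0 J2=2
add link → L=4 J1=0 J2=2
C@3,2 dof=2 J2 → L=4 J1=0 J2=3
add link → L=5 J1=0 J2=3
C@4,0 dof=2 J2 → L=5 J1=0 J2=4
PS@3,1 dof=2 J2 → L=5 J1=0 J2=5
add link → L=6 J1=0 J2=5
add link → L=7 J1=0 J2=5
R@5,0 dof=1 J1 → L=7 J1=1 J2=5
P@2,6 dof=1 J1 → L=7 J1=2 J2=5
add link → L=8 J1=2 J2=5
PS@7,4 dof=2 J2 → L=8 J1=2 J2=6
add link → L=9 J1=2 J2=6
C@7,8 dof=2 J2 → L=9 J1=2 J2=7
R@5,7 dof=1 J1 → L=9 J1=3 J2=7
M=3(L−1)−2J1−J2=3·8−2·3−7=11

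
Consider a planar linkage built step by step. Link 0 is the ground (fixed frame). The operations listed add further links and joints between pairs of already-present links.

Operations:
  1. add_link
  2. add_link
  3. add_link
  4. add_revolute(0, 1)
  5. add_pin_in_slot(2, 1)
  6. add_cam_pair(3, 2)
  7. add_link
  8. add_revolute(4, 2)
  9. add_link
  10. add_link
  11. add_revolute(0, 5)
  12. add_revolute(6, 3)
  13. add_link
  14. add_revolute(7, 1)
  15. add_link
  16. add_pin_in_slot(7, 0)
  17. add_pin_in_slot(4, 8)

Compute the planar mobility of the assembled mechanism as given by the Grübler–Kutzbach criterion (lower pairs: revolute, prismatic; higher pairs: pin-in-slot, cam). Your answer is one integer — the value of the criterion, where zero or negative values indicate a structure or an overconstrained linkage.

L=1 J1=0 J2=0
add link → L=2 J1=0 J2=0
add link → L=3 J1=0 J2=0
add link → L=4 J1=0 J2=0
R@0,1 dof=1 J1 → L=4 J1=1 J2=0
PS@2,1 dof=2 J2 → L=4 J1=1 J2=1
C@3,2 dof=2 J2 → L=4 J1=1 J2=2
add link → L=5 J1=1 J2=2
R@4,2 dof=1 J1 → L=5 J1=2 J2=2
add link → L=6 J1=2 J2=2
add link → L=7 J1=2 J2=2
R@0,5 dof=1 J1 → L=7 J1=3 J2=2
R@6,3 dof=1 J1 → L=7 J1=4 J2=2
add link → L=8 J1=4 J2=2
R@7,1 dof=1 J1 → L=8 J1=5 J2=2
add link → L=9 J1=5 J2=2
PS@7,0 dof=2 J2 → L=9 J1=5 J2=3
PS@4,8 dof=2 J2 → L=9 J1=5 J2=4
M=3(L−1)−2J1−J2=3·8−2·5−4=10

M = 10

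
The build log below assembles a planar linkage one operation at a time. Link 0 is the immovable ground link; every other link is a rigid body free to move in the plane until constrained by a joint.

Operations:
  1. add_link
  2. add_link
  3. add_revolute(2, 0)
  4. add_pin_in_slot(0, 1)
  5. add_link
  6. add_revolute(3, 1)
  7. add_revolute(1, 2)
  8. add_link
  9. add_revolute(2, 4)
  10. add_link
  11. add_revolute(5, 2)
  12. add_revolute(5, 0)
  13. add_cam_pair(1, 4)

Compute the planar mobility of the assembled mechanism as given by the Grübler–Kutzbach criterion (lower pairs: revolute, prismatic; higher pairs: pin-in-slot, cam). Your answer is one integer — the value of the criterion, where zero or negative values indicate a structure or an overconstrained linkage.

[1;0;0] (link 0 is ground)
L+ [2;0;0]
L+ [3;0;0]
R(2,0)∈J1 [3;1;0]
PS(0,1)∈J2 [3;1;1]
L+ [4;1;1]
R(3,1)∈J1 [4;2;1]
R(1,2)∈J1 [4;3;1]
L+ [5;3;1]
R(2,4)∈J1 [5;4;1]
L+ [6;4;1]
R(5,2)∈J1 [6;5;1]
R(5,0)∈J1 [6;6;1]
C(1,4)∈J2 [6;6;2]
mobility = 15 − 12 − 2 = 1

M = 1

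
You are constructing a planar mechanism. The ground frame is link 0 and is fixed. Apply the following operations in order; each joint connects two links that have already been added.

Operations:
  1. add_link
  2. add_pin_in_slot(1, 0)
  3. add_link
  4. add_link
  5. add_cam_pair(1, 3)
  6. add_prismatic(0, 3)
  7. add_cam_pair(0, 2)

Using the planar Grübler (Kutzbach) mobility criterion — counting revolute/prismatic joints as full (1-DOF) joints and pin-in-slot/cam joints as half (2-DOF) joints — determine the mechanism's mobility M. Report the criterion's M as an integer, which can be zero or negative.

ground; <1,0,0>
#1 <2,0,0>
PS:1↔0 J2 <2,0,1>
#2 <3,0,1>
#3 <4,0,1>
C:1↔3 J2 <4,0,2>
P:0↔3 J1 <4,1,2>
C:0↔2 J2 <4,1,3>
3×3 − 2×1 − 1×3 = 4

M = 4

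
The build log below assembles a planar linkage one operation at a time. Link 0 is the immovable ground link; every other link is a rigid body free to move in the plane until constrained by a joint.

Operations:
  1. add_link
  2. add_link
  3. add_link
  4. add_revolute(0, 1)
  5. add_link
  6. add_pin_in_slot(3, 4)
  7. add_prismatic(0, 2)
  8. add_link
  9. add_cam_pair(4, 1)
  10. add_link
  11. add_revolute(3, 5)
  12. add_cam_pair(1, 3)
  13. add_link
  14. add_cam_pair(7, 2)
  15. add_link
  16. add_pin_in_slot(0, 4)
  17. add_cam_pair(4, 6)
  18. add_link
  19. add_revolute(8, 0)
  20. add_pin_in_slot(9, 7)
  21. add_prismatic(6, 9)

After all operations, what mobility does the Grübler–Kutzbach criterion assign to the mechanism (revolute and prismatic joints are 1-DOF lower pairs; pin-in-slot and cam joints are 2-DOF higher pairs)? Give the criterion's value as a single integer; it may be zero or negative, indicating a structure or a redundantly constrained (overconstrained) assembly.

[1;0;0] (link 0 is ground)
L+ [2;0;0]
L+ [3;0;0]
L+ [4;0;0]
R(0,1)∈J1 [4;1;0]
L+ [5;1;0]
PS(3,4)∈J2 [5;1;1]
P(0,2)∈J1 [5;2;1]
L+ [6;2;1]
C(4,1)∈J2 [6;2;2]
L+ [7;2;2]
R(3,5)∈J1 [7;3;2]
C(1,3)∈J2 [7;3;3]
L+ [8;3;3]
C(7,2)∈J2 [8;3;4]
L+ [9;3;4]
PS(0,4)∈J2 [9;3;5]
C(4,6)∈J2 [9;3;6]
L+ [10;3;6]
R(8,0)∈J1 [10;4;6]
PS(9,7)∈J2 [10;4;7]
P(6,9)∈J1 [10;5;7]
mobility = 27 − 10 − 7 = 10

M = 10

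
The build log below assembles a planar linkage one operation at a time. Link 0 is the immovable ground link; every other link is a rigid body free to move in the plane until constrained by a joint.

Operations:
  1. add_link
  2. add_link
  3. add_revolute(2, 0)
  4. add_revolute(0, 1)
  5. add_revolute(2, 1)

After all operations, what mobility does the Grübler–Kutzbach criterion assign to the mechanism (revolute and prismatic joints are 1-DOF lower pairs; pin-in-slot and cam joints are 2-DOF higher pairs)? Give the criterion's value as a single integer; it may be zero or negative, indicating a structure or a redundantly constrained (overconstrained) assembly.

M = 0

L=1 J1=0 J2=0
add link → L=2 J1=0 J2=0
add link → L=3 J1=0 J2=0
R@2,0 dof=1 J1 → L=3 J1=1 J2=0
R@0,1 dof=1 J1 → L=3 J1=2 J2=0
R@2,1 dof=1 J1 → L=3 J1=3 J2=0
M=3(L−1)−2J1−J2=3·2−2·3−0=0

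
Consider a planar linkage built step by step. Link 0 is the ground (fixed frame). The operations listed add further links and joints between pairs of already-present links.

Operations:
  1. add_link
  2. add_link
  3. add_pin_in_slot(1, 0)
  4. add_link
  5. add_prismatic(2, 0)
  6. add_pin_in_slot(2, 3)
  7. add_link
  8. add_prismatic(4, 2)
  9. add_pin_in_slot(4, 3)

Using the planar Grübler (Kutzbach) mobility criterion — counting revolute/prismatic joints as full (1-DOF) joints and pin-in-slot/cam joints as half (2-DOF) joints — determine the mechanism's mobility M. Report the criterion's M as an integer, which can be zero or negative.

M = 5

ground; <1,0,0>
#1 <2,0,0>
#2 <3,0,0>
PS:1↔0 J2 <3,0,1>
#3 <4,0,1>
P:2↔0 J1 <4,1,1>
PS:2↔3 J2 <4,1,2>
#4 <5,1,2>
P:4↔2 J1 <5,2,2>
PS:4↔3 J2 <5,2,3>
3×4 − 2×2 − 1×3 = 5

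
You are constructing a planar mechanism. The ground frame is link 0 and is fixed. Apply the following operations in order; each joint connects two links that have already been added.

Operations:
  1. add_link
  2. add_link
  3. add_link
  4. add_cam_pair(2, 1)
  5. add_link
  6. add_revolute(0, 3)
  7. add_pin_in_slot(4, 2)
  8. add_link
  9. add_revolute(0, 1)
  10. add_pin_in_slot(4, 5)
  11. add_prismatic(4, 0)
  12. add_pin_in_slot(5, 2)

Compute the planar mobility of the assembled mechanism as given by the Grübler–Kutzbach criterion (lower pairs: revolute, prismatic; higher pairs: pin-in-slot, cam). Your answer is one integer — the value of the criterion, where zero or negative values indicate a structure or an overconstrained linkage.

ground; <1,0,0>
#1 <2,0,0>
#2 <3,0,0>
#3 <4,0,0>
C:2↔1 J2 <4,0,1>
#4 <5,0,1>
R:0↔3 J1 <5,1,1>
PS:4↔2 J2 <5,1,2>
#5 <6,1,2>
R:0↔1 J1 <6,2,2>
PS:4↔5 J2 <6,2,3>
P:4↔0 J1 <6,3,3>
PS:5↔2 J2 <6,3,4>
3×5 − 2×3 − 1×4 = 5

M = 5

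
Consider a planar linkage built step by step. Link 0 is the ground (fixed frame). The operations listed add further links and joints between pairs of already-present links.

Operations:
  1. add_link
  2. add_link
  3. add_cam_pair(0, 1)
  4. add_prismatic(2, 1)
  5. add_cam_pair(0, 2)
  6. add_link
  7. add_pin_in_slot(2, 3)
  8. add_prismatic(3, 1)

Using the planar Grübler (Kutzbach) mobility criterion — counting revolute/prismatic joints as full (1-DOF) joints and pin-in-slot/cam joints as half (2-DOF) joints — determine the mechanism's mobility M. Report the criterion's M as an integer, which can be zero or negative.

(L,J1,J2)=(1,0,0); link0 fixed
link1: (2,0,0)
link2: (3,0,0)
C 0-1 [J2]: (3,0,1)
P 2-1 [J1]: (3,1,1)
C 0-2 [J2]: (3,1,2)
link3: (4,1,2)
PS 2-3 [J2]: (4,1,3)
P 3-1 [J1]: (4,2,3)
Grübler: 3·3 − 2·2 − 3 = 2

M = 2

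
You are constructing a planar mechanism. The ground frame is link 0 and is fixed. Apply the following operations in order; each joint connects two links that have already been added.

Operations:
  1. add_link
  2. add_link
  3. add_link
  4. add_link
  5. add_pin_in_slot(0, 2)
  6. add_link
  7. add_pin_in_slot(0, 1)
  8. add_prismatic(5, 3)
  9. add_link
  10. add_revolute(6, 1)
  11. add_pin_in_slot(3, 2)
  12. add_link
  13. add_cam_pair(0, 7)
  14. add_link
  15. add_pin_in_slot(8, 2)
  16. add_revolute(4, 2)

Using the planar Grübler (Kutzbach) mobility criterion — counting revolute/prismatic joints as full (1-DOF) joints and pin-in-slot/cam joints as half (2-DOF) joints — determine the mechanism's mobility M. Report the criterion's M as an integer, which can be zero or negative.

M = 13

link 0 = ground. State L|J1|J2 = 1|0|0
+link1  2|0|0
+link2  3|0|0
+link3  4|0|0
+link4  5|0|0
PS(0,2) f=2→J2  5|0|1
+link5  6|0|1
PS(0,1) f=2→J2  6|0|2
P(5,3) f=1→J1  6|1|2
+link6  7|1|2
R(6,1) f=1→J1  7|2|2
PS(3,2) f=2→J2  7|2|3
+link7  8|2|3
C(0,7) f=2→J2  8|2|4
+link8  9|2|4
PS(8,2) f=2→J2  9|2|5
R(4,2) f=1→J1  9|3|5
M = 3(9−1)−2·3−5 = 24−6−5 = 13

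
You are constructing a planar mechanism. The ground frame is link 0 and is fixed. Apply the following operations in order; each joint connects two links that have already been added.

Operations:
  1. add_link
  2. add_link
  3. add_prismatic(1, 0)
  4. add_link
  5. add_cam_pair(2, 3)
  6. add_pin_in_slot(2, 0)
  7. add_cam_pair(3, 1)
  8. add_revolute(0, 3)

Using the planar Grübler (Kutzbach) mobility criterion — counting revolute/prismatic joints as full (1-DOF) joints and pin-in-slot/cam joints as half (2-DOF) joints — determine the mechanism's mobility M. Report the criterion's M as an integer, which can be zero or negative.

link 0 = ground. State L|J1|J2 = 1|0|0
+link1  2|0|0
+link2  3|0|0
P(1,0) f=1→J1  3|1|0
+link3  4|1|0
C(2,3) f=2→J2  4|1|1
PS(2,0) f=2→J2  4|1|2
C(3,1) f=2→J2  4|1|3
R(0,3) f=1→J1  4|2|3
M = 3(4−1)−2·2−3 = 9−4−3 = 2

M = 2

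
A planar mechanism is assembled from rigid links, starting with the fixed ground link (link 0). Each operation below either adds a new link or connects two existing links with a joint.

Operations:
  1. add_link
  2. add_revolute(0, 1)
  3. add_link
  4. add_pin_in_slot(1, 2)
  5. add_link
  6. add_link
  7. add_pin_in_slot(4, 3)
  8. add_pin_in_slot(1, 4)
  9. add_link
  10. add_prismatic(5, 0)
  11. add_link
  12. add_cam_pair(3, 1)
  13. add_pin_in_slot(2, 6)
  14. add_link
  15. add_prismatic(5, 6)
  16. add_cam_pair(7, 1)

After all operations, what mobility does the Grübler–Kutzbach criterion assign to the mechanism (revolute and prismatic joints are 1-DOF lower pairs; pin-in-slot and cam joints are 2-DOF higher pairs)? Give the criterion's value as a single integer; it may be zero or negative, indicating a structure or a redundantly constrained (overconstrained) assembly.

[1;0;0] (link 0 is ground)
L+ [2;0;0]
R(0,1)∈J1 [2;1;0]
L+ [3;1;0]
PS(1,2)∈J2 [3;1;1]
L+ [4;1;1]
L+ [5;1;1]
PS(4,3)∈J2 [5;1;2]
PS(1,4)∈J2 [5;1;3]
L+ [6;1;3]
P(5,0)∈J1 [6;2;3]
L+ [7;2;3]
C(3,1)∈J2 [7;2;4]
PS(2,6)∈J2 [7;2;5]
L+ [8;2;5]
P(5,6)∈J1 [8;3;5]
C(7,1)∈J2 [8;3;6]
mobility = 21 − 6 − 6 = 9

M = 9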